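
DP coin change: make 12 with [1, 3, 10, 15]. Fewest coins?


dp[0]=0; dp[i]=1+min(dp[i-c] for c in coins)
...dp[7]=3, dp[8]=4, dp[9]=3, dp[10]=1, dp[11]=2, dp[12]=3
Minimum coins for 12 = 3


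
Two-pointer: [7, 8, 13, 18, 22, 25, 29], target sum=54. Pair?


Two pointers: lo=0, hi=6
Found pair: (25, 29) summing to 54


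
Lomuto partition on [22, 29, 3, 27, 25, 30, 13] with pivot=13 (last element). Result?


Elements <= 13 go left of pivot.
Result: [3, 13, 22, 27, 25, 30, 29], pivot at index 1


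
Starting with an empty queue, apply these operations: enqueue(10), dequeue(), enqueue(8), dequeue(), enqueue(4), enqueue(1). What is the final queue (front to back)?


enqueue(10) -> [10]
dequeue() returns 10 -> []
enqueue(8) -> [8]
dequeue() returns 8 -> []
enqueue(4) -> [4]
enqueue(1) -> [4, 1]
Final queue (front to back): [4, 1]


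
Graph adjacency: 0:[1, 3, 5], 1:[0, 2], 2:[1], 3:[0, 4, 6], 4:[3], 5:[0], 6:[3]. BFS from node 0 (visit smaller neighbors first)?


BFS queue: start with [0]
Visit order: [0, 1, 3, 5, 2, 4, 6]


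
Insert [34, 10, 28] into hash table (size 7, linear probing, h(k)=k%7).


Insertions: 34->slot 6; 10->slot 3; 28->slot 0
Table: [28, None, None, 10, None, None, 34]


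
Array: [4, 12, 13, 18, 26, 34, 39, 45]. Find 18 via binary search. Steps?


Search for 18:
[0,7] mid=3 arr[3]=18
Total: 1 comparisons


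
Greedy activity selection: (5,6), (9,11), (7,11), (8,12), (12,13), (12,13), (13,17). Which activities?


Greedy: pick earliest-ending, then skip overlaps.
Selected (4 activities): [(5, 6), (9, 11), (12, 13), (13, 17)]


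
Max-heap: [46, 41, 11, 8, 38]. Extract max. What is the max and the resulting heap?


Max = 46
Replace root with last, heapify down
Resulting heap: [41, 38, 11, 8]


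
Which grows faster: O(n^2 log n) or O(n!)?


n^2 log n grows slower than factorial
O(n^2 log n) is asymptotically smaller; O(n!) grows faster


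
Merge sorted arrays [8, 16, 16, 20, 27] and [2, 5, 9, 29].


Compare heads, take smaller each step.
Merged: [2, 5, 8, 9, 16, 16, 20, 27, 29]


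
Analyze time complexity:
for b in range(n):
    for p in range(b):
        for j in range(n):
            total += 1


Per nesting level: O(n) * O(n) [triangular over b] * O(n) = O(n^3)
Complexity: O(n^3)


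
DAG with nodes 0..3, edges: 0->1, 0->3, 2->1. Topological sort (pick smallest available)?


Kahn's algorithm, process smallest node first
Order: [0, 2, 1, 3]


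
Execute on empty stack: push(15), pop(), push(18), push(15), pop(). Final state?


push(15) -> [15]
pop() returns 15 -> []
push(18) -> [18]
push(15) -> [18, 15]
pop() returns 15 -> [18]
Final stack (bottom to top): [18]


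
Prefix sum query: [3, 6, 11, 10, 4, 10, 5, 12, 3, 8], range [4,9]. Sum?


Prefix sums: [0, 3, 9, 20, 30, 34, 44, 49, 61, 64, 72]
Sum[4..9] = prefix[10] - prefix[4] = 72 - 30 = 42


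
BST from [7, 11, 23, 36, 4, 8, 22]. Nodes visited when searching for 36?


BST root = 7
Search for 36: compare at each node
Path: [7, 11, 23, 36]


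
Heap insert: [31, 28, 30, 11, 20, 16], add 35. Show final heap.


Append 35: [31, 28, 30, 11, 20, 16, 35]
Bubble up: swap idx 6(35) with idx 2(30); swap idx 2(35) with idx 0(31)
Result: [35, 28, 31, 11, 20, 16, 30]


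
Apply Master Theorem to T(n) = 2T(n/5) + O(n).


a=2, b=5, c=1. log_5(2)=0.431 < c=1. Case 3: O(n^c) = O(n)
Complexity: O(n)


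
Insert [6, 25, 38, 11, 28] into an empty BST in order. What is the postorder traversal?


Root = 6; build tree by BST insertion.
Postorder traversal: [11, 28, 38, 25, 6]


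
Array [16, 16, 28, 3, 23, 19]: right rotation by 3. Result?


Right rotate by 3: [3, 23, 19, 16, 16, 28]


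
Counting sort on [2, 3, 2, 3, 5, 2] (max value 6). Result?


Count array: [0, 0, 3, 2, 0, 1, 0]
Reconstruct: [2, 2, 2, 3, 3, 5]


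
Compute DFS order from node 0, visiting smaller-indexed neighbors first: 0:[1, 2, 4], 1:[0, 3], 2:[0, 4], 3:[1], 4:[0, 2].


DFS stack-based: start with [0]
Visit order: [0, 1, 3, 2, 4]


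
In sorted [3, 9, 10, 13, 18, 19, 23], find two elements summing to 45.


Two pointers: lo=0, hi=6
No pair sums to 45


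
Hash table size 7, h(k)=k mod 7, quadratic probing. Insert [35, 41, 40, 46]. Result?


Insertions: 35->slot 0; 41->slot 6; 40->slot 5; 46->slot 4
Table: [35, None, None, None, 46, 40, 41]


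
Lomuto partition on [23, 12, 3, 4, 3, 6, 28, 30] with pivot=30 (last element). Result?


Elements <= 30 go left of pivot.
Result: [23, 12, 3, 4, 3, 6, 28, 30], pivot at index 7


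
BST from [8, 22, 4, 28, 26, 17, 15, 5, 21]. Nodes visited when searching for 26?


BST root = 8
Search for 26: compare at each node
Path: [8, 22, 28, 26]


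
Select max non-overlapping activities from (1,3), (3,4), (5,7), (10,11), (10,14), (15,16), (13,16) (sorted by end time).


Greedy: pick earliest-ending, then skip overlaps.
Selected (5 activities): [(1, 3), (3, 4), (5, 7), (10, 11), (15, 16)]


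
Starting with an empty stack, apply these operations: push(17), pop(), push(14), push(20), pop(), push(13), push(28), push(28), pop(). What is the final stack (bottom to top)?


push(17) -> [17]
pop() returns 17 -> []
push(14) -> [14]
push(20) -> [14, 20]
pop() returns 20 -> [14]
push(13) -> [14, 13]
push(28) -> [14, 13, 28]
push(28) -> [14, 13, 28, 28]
pop() returns 28 -> [14, 13, 28]
Final stack (bottom to top): [14, 13, 28]


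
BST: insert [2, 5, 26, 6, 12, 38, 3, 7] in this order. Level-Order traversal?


Root = 2; build tree by BST insertion.
Level-Order traversal: [2, 5, 3, 26, 6, 38, 12, 7]


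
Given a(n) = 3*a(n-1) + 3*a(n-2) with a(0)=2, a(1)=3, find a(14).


Build bottom-up:
...a(12)=8819442, a(13)=33437043, a(14)=3*33437043+3*8819442=126769455


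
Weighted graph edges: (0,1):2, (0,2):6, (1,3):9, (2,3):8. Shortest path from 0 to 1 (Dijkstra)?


Dijkstra from 0:
Distances: {0: 0, 1: 2, 2: 6, 3: 11}
Shortest distance to 1 = 2, path = [0, 1]


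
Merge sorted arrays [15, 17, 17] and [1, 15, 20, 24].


Compare heads, take smaller each step.
Merged: [1, 15, 15, 17, 17, 20, 24]


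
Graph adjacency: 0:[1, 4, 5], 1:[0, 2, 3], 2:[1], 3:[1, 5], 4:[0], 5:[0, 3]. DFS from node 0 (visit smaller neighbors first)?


DFS stack-based: start with [0]
Visit order: [0, 1, 2, 3, 5, 4]


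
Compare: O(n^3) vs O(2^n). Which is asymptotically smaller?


cubic grows slower than exponential
O(n^3) is asymptotically smaller; O(2^n) grows faster


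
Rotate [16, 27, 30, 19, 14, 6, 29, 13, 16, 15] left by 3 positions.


Left rotate by 3: [19, 14, 6, 29, 13, 16, 15, 16, 27, 30]


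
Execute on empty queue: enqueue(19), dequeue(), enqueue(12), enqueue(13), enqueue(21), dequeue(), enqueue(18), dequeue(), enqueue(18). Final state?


enqueue(19) -> [19]
dequeue() returns 19 -> []
enqueue(12) -> [12]
enqueue(13) -> [12, 13]
enqueue(21) -> [12, 13, 21]
dequeue() returns 12 -> [13, 21]
enqueue(18) -> [13, 21, 18]
dequeue() returns 13 -> [21, 18]
enqueue(18) -> [21, 18, 18]
Final queue (front to back): [21, 18, 18]


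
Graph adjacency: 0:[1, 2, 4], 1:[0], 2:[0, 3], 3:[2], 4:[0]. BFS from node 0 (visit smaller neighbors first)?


BFS queue: start with [0]
Visit order: [0, 1, 2, 4, 3]


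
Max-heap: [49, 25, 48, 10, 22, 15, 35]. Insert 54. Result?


Append 54: [49, 25, 48, 10, 22, 15, 35, 54]
Bubble up: swap idx 7(54) with idx 3(10); swap idx 3(54) with idx 1(25); swap idx 1(54) with idx 0(49)
Result: [54, 49, 48, 25, 22, 15, 35, 10]


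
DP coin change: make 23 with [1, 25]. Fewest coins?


dp[0]=0; dp[i]=1+min(dp[i-c] for c in coins)
...dp[18]=18, dp[19]=19, dp[20]=20, dp[21]=21, dp[22]=22, dp[23]=23
Minimum coins for 23 = 23


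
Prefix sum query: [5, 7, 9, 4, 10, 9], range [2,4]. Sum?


Prefix sums: [0, 5, 12, 21, 25, 35, 44]
Sum[2..4] = prefix[5] - prefix[2] = 35 - 12 = 23


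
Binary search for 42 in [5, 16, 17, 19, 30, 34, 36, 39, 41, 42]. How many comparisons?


Search for 42:
[0,9] mid=4 arr[4]=30
[5,9] mid=7 arr[7]=39
[8,9] mid=8 arr[8]=41
[9,9] mid=9 arr[9]=42
Total: 4 comparisons


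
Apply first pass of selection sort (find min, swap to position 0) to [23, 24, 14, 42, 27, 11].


After one pass: [11, 24, 14, 42, 27, 23]


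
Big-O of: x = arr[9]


Analysis: constant-time operation, no loop
Complexity: O(1)


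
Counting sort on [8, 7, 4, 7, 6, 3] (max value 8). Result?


Count array: [0, 0, 0, 1, 1, 0, 1, 2, 1]
Reconstruct: [3, 4, 6, 7, 7, 8]


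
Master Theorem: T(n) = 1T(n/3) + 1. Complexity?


a=1, b=3, c=0. log_3(1)=0 = c=0. Case 2: O(n^c log n) = O(log n)
Complexity: O(log n)


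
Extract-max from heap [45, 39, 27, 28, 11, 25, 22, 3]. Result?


Max = 45
Replace root with last, heapify down
Resulting heap: [39, 28, 27, 3, 11, 25, 22]


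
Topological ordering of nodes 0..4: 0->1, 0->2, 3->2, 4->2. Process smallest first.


Kahn's algorithm, process smallest node first
Order: [0, 1, 3, 4, 2]


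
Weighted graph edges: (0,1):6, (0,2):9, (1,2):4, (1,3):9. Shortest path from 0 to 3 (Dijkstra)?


Dijkstra from 0:
Distances: {0: 0, 1: 6, 2: 9, 3: 15}
Shortest distance to 3 = 15, path = [0, 1, 3]


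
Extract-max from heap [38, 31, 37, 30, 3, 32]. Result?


Max = 38
Replace root with last, heapify down
Resulting heap: [37, 31, 32, 30, 3]


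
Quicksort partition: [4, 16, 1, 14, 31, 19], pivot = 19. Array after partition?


Elements <= 19 go left of pivot.
Result: [4, 16, 1, 14, 19, 31], pivot at index 4


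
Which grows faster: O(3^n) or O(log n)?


logarithmic grows slower than exponential (base 3)
O(log n) is asymptotically smaller; O(3^n) grows faster


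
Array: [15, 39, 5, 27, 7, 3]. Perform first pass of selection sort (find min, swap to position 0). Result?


After one pass: [3, 39, 5, 27, 7, 15]


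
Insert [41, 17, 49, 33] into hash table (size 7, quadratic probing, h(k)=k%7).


Insertions: 41->slot 6; 17->slot 3; 49->slot 0; 33->slot 5
Table: [49, None, None, 17, None, 33, 41]


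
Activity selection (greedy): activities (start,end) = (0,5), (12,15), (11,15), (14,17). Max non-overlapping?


Greedy: pick earliest-ending, then skip overlaps.
Selected (2 activities): [(0, 5), (12, 15)]


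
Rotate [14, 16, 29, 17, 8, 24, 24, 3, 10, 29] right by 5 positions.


Right rotate by 5: [24, 24, 3, 10, 29, 14, 16, 29, 17, 8]


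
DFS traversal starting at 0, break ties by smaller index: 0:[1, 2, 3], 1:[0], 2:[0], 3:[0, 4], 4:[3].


DFS stack-based: start with [0]
Visit order: [0, 1, 2, 3, 4]


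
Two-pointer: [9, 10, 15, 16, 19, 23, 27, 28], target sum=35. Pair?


Two pointers: lo=0, hi=7
Found pair: (16, 19) summing to 35


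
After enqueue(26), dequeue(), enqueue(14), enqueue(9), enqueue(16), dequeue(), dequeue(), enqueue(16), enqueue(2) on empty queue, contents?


enqueue(26) -> [26]
dequeue() returns 26 -> []
enqueue(14) -> [14]
enqueue(9) -> [14, 9]
enqueue(16) -> [14, 9, 16]
dequeue() returns 14 -> [9, 16]
dequeue() returns 9 -> [16]
enqueue(16) -> [16, 16]
enqueue(2) -> [16, 16, 2]
Final queue (front to back): [16, 16, 2]


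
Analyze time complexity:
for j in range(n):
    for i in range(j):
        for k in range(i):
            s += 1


Per nesting level: O(n) * O(n) [triangular over j] * O(n) [triangular over i] = O(n^3)
Complexity: O(n^3)


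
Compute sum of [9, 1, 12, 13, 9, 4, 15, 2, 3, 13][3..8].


Prefix sums: [0, 9, 10, 22, 35, 44, 48, 63, 65, 68, 81]
Sum[3..8] = prefix[9] - prefix[3] = 68 - 22 = 46


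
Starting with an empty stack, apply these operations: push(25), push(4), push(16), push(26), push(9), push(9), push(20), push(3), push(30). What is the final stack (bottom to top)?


push(25) -> [25]
push(4) -> [25, 4]
push(16) -> [25, 4, 16]
push(26) -> [25, 4, 16, 26]
push(9) -> [25, 4, 16, 26, 9]
push(9) -> [25, 4, 16, 26, 9, 9]
push(20) -> [25, 4, 16, 26, 9, 9, 20]
push(3) -> [25, 4, 16, 26, 9, 9, 20, 3]
push(30) -> [25, 4, 16, 26, 9, 9, 20, 3, 30]
Final stack (bottom to top): [25, 4, 16, 26, 9, 9, 20, 3, 30]


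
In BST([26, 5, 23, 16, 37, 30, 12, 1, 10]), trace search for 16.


BST root = 26
Search for 16: compare at each node
Path: [26, 5, 23, 16]


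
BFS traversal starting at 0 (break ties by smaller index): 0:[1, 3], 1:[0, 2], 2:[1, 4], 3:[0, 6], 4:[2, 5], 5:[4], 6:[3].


BFS queue: start with [0]
Visit order: [0, 1, 3, 2, 6, 4, 5]


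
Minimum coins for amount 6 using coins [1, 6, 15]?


dp[0]=0; dp[i]=1+min(dp[i-c] for c in coins)
...dp[1]=1, dp[2]=2, dp[3]=3, dp[4]=4, dp[5]=5, dp[6]=1
Minimum coins for 6 = 1


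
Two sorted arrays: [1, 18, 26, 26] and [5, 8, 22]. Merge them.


Compare heads, take smaller each step.
Merged: [1, 5, 8, 18, 22, 26, 26]


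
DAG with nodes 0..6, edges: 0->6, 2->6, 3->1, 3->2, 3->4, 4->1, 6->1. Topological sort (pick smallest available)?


Kahn's algorithm, process smallest node first
Order: [0, 3, 2, 4, 5, 6, 1]


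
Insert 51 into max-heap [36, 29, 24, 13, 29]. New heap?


Append 51: [36, 29, 24, 13, 29, 51]
Bubble up: swap idx 5(51) with idx 2(24); swap idx 2(51) with idx 0(36)
Result: [51, 29, 36, 13, 29, 24]


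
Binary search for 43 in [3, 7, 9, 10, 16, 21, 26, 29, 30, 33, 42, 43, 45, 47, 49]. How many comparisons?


Search for 43:
[0,14] mid=7 arr[7]=29
[8,14] mid=11 arr[11]=43
Total: 2 comparisons


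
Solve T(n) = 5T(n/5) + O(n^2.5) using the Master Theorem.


a=5, b=5, c=2.5. log_5(5)=1 < c=2.5. Case 3: O(n^c) = O(n^2.500)
Complexity: O(n^2.500)


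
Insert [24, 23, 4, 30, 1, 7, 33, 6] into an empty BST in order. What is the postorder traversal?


Root = 24; build tree by BST insertion.
Postorder traversal: [1, 6, 7, 4, 23, 33, 30, 24]


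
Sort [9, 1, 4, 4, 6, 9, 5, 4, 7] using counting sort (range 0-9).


Count array: [0, 1, 0, 0, 3, 1, 1, 1, 0, 2]
Reconstruct: [1, 4, 4, 4, 5, 6, 7, 9, 9]


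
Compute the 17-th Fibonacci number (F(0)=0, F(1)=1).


F(n)=F(n-1)+F(n-2)
...F(15)=610, F(16)=987, F(17)=1597


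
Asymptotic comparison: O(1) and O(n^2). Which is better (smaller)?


constant grows slower than quadratic
O(1) is asymptotically smaller; O(n^2) grows faster


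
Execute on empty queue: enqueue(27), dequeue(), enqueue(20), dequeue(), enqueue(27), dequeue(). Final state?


enqueue(27) -> [27]
dequeue() returns 27 -> []
enqueue(20) -> [20]
dequeue() returns 20 -> []
enqueue(27) -> [27]
dequeue() returns 27 -> []
Final queue (front to back): []


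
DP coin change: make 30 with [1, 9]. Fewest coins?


dp[0]=0; dp[i]=1+min(dp[i-c] for c in coins)
...dp[25]=9, dp[26]=10, dp[27]=3, dp[28]=4, dp[29]=5, dp[30]=6
Minimum coins for 30 = 6


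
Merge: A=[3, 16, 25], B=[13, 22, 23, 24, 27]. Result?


Compare heads, take smaller each step.
Merged: [3, 13, 16, 22, 23, 24, 25, 27]


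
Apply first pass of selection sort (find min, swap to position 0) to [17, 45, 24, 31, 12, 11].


After one pass: [11, 45, 24, 31, 12, 17]


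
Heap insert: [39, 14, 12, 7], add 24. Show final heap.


Append 24: [39, 14, 12, 7, 24]
Bubble up: swap idx 4(24) with idx 1(14)
Result: [39, 24, 12, 7, 14]


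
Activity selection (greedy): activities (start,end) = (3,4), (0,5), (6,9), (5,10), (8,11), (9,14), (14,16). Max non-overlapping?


Greedy: pick earliest-ending, then skip overlaps.
Selected (4 activities): [(3, 4), (6, 9), (9, 14), (14, 16)]


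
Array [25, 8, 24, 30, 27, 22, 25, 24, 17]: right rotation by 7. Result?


Right rotate by 7: [24, 30, 27, 22, 25, 24, 17, 25, 8]


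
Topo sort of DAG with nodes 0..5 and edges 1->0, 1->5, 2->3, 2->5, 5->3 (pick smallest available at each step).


Kahn's algorithm, process smallest node first
Order: [1, 0, 2, 4, 5, 3]


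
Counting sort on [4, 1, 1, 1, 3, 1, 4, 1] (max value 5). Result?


Count array: [0, 5, 0, 1, 2, 0]
Reconstruct: [1, 1, 1, 1, 1, 3, 4, 4]


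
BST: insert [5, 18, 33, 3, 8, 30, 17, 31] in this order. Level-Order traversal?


Root = 5; build tree by BST insertion.
Level-Order traversal: [5, 3, 18, 8, 33, 17, 30, 31]


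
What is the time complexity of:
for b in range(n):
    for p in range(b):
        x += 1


Per nesting level: O(n) * O(n) [triangular over b] = O(n^2)
Complexity: O(n^2)


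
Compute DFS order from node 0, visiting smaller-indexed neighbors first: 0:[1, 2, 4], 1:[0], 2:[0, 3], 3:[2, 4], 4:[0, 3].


DFS stack-based: start with [0]
Visit order: [0, 1, 2, 3, 4]


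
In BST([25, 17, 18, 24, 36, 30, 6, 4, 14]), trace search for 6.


BST root = 25
Search for 6: compare at each node
Path: [25, 17, 6]


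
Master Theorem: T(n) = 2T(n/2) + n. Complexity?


a=2, b=2, c=1. log_2(2)=1 = c=1. Case 2: O(n^c log n) = O(n log n)
Complexity: O(n log n)


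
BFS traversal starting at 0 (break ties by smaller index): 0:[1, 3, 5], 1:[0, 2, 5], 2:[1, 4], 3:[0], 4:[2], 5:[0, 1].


BFS queue: start with [0]
Visit order: [0, 1, 3, 5, 2, 4]


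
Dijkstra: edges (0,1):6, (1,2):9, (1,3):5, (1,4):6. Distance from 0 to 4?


Dijkstra from 0:
Distances: {0: 0, 1: 6, 2: 15, 3: 11, 4: 12}
Shortest distance to 4 = 12, path = [0, 1, 4]


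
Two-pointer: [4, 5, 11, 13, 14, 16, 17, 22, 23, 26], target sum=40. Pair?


Two pointers: lo=0, hi=9
Found pair: (14, 26) summing to 40


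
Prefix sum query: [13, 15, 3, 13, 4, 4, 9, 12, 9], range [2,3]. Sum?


Prefix sums: [0, 13, 28, 31, 44, 48, 52, 61, 73, 82]
Sum[2..3] = prefix[4] - prefix[2] = 44 - 28 = 16


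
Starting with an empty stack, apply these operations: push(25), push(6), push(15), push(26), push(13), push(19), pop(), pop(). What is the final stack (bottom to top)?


push(25) -> [25]
push(6) -> [25, 6]
push(15) -> [25, 6, 15]
push(26) -> [25, 6, 15, 26]
push(13) -> [25, 6, 15, 26, 13]
push(19) -> [25, 6, 15, 26, 13, 19]
pop() returns 19 -> [25, 6, 15, 26, 13]
pop() returns 13 -> [25, 6, 15, 26]
Final stack (bottom to top): [25, 6, 15, 26]


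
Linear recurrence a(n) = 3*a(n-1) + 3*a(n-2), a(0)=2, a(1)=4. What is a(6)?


Build bottom-up:
...a(4)=252, a(5)=954, a(6)=3*954+3*252=3618


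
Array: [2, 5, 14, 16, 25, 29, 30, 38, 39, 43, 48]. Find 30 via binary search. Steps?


Search for 30:
[0,10] mid=5 arr[5]=29
[6,10] mid=8 arr[8]=39
[6,7] mid=6 arr[6]=30
Total: 3 comparisons


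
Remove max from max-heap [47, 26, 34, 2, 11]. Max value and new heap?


Max = 47
Replace root with last, heapify down
Resulting heap: [34, 26, 11, 2]


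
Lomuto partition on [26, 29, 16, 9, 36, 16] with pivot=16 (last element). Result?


Elements <= 16 go left of pivot.
Result: [16, 9, 16, 29, 36, 26], pivot at index 2


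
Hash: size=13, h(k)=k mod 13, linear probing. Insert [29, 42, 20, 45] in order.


Insertions: 29->slot 3; 42->slot 4; 20->slot 7; 45->slot 6
Table: [None, None, None, 29, 42, None, 45, 20, None, None, None, None, None]


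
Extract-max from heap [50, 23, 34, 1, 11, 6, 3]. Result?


Max = 50
Replace root with last, heapify down
Resulting heap: [34, 23, 6, 1, 11, 3]


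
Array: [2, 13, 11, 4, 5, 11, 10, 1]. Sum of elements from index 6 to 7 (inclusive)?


Prefix sums: [0, 2, 15, 26, 30, 35, 46, 56, 57]
Sum[6..7] = prefix[8] - prefix[6] = 57 - 46 = 11


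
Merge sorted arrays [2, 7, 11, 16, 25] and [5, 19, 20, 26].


Compare heads, take smaller each step.
Merged: [2, 5, 7, 11, 16, 19, 20, 25, 26]


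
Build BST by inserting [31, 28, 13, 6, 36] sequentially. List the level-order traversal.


Root = 31; build tree by BST insertion.
Level-Order traversal: [31, 28, 36, 13, 6]


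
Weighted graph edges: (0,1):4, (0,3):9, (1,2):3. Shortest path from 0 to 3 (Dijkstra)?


Dijkstra from 0:
Distances: {0: 0, 1: 4, 2: 7, 3: 9}
Shortest distance to 3 = 9, path = [0, 3]


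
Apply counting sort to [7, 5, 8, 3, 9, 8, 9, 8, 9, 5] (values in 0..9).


Count array: [0, 0, 0, 1, 0, 2, 0, 1, 3, 3]
Reconstruct: [3, 5, 5, 7, 8, 8, 8, 9, 9, 9]


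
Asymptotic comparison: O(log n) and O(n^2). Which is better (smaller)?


logarithmic grows slower than quadratic
O(log n) is asymptotically smaller; O(n^2) grows faster


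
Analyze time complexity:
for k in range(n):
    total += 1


Per nesting level: O(n) = O(n)
Complexity: O(n)


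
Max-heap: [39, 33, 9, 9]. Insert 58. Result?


Append 58: [39, 33, 9, 9, 58]
Bubble up: swap idx 4(58) with idx 1(33); swap idx 1(58) with idx 0(39)
Result: [58, 39, 9, 9, 33]


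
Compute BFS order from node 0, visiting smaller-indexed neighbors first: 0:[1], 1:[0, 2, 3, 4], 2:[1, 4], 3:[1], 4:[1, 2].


BFS queue: start with [0]
Visit order: [0, 1, 2, 3, 4]


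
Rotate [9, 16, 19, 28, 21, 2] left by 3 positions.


Left rotate by 3: [28, 21, 2, 9, 16, 19]


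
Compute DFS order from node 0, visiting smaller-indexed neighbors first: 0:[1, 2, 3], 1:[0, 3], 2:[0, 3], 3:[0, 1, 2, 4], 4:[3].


DFS stack-based: start with [0]
Visit order: [0, 1, 3, 2, 4]


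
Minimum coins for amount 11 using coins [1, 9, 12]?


dp[0]=0; dp[i]=1+min(dp[i-c] for c in coins)
...dp[6]=6, dp[7]=7, dp[8]=8, dp[9]=1, dp[10]=2, dp[11]=3
Minimum coins for 11 = 3


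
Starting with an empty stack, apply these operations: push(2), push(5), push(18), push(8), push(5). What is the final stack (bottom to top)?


push(2) -> [2]
push(5) -> [2, 5]
push(18) -> [2, 5, 18]
push(8) -> [2, 5, 18, 8]
push(5) -> [2, 5, 18, 8, 5]
Final stack (bottom to top): [2, 5, 18, 8, 5]


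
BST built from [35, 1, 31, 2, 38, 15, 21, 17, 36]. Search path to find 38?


BST root = 35
Search for 38: compare at each node
Path: [35, 38]


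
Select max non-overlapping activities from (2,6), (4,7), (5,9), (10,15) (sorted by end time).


Greedy: pick earliest-ending, then skip overlaps.
Selected (2 activities): [(2, 6), (10, 15)]


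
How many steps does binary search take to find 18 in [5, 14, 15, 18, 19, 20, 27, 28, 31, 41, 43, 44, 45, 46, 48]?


Search for 18:
[0,14] mid=7 arr[7]=28
[0,6] mid=3 arr[3]=18
Total: 2 comparisons


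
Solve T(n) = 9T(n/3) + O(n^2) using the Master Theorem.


a=9, b=3, c=2. log_3(9)=2 = c=2. Case 2: O(n^c log n) = O(n^2 log n)
Complexity: O(n^2 log n)


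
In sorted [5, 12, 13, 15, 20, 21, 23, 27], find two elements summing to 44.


Two pointers: lo=0, hi=7
Found pair: (21, 23) summing to 44


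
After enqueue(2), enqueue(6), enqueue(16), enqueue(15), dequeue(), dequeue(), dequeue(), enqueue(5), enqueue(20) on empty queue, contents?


enqueue(2) -> [2]
enqueue(6) -> [2, 6]
enqueue(16) -> [2, 6, 16]
enqueue(15) -> [2, 6, 16, 15]
dequeue() returns 2 -> [6, 16, 15]
dequeue() returns 6 -> [16, 15]
dequeue() returns 16 -> [15]
enqueue(5) -> [15, 5]
enqueue(20) -> [15, 5, 20]
Final queue (front to back): [15, 5, 20]


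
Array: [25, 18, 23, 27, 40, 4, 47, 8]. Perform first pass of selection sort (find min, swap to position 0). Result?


After one pass: [4, 18, 23, 27, 40, 25, 47, 8]


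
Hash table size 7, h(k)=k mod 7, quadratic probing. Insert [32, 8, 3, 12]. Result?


Insertions: 32->slot 4; 8->slot 1; 3->slot 3; 12->slot 5
Table: [None, 8, None, 3, 32, 12, None]


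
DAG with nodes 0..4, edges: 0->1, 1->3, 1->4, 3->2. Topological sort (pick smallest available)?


Kahn's algorithm, process smallest node first
Order: [0, 1, 3, 2, 4]


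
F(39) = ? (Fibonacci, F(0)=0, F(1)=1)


F(n)=F(n-1)+F(n-2)
...F(37)=24157817, F(38)=39088169, F(39)=63245986


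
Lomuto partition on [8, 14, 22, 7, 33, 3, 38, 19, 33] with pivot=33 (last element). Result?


Elements <= 33 go left of pivot.
Result: [8, 14, 22, 7, 33, 3, 19, 33, 38], pivot at index 7


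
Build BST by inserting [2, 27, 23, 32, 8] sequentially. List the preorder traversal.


Root = 2; build tree by BST insertion.
Preorder traversal: [2, 27, 23, 8, 32]


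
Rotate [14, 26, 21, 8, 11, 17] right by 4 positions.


Right rotate by 4: [21, 8, 11, 17, 14, 26]


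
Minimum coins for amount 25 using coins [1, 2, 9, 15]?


dp[0]=0; dp[i]=1+min(dp[i-c] for c in coins)
...dp[20]=3, dp[21]=4, dp[22]=4, dp[23]=5, dp[24]=2, dp[25]=3
Minimum coins for 25 = 3


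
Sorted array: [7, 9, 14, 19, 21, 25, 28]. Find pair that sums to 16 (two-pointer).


Two pointers: lo=0, hi=6
Found pair: (7, 9) summing to 16


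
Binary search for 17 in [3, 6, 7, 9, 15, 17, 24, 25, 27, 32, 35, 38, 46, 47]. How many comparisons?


Search for 17:
[0,13] mid=6 arr[6]=24
[0,5] mid=2 arr[2]=7
[3,5] mid=4 arr[4]=15
[5,5] mid=5 arr[5]=17
Total: 4 comparisons


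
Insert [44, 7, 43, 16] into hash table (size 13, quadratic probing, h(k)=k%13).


Insertions: 44->slot 5; 7->slot 7; 43->slot 4; 16->slot 3
Table: [None, None, None, 16, 43, 44, None, 7, None, None, None, None, None]


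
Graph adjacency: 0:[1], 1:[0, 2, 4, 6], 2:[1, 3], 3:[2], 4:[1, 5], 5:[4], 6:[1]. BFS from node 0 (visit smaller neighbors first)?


BFS queue: start with [0]
Visit order: [0, 1, 2, 4, 6, 3, 5]


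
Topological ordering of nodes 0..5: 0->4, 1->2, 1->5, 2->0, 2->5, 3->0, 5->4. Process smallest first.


Kahn's algorithm, process smallest node first
Order: [1, 2, 3, 0, 5, 4]


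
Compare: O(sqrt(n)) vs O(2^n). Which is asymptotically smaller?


sublinear grows slower than exponential
O(sqrt(n)) is asymptotically smaller; O(2^n) grows faster


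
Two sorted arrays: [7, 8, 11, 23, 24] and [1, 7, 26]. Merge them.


Compare heads, take smaller each step.
Merged: [1, 7, 7, 8, 11, 23, 24, 26]


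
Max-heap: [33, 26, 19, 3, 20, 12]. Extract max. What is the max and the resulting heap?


Max = 33
Replace root with last, heapify down
Resulting heap: [26, 20, 19, 3, 12]


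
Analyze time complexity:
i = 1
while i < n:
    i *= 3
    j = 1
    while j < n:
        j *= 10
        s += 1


Per nesting level: O(log n) * O(log n) = O((log n)^2)
Complexity: O((log n)^2)


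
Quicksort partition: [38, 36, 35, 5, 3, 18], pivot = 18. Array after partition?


Elements <= 18 go left of pivot.
Result: [5, 3, 18, 38, 36, 35], pivot at index 2


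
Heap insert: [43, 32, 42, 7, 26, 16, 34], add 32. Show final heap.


Append 32: [43, 32, 42, 7, 26, 16, 34, 32]
Bubble up: swap idx 7(32) with idx 3(7)
Result: [43, 32, 42, 32, 26, 16, 34, 7]


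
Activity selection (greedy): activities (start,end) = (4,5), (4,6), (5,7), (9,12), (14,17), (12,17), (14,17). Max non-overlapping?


Greedy: pick earliest-ending, then skip overlaps.
Selected (4 activities): [(4, 5), (5, 7), (9, 12), (14, 17)]


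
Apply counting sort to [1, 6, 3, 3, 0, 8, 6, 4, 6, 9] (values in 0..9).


Count array: [1, 1, 0, 2, 1, 0, 3, 0, 1, 1]
Reconstruct: [0, 1, 3, 3, 4, 6, 6, 6, 8, 9]


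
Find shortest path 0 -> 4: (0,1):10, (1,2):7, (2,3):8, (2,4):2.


Dijkstra from 0:
Distances: {0: 0, 1: 10, 2: 17, 3: 25, 4: 19}
Shortest distance to 4 = 19, path = [0, 1, 2, 4]


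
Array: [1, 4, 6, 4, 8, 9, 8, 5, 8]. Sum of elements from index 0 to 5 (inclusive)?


Prefix sums: [0, 1, 5, 11, 15, 23, 32, 40, 45, 53]
Sum[0..5] = prefix[6] - prefix[0] = 32 - 0 = 32


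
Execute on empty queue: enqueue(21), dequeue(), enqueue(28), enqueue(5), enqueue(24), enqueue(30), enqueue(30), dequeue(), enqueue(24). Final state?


enqueue(21) -> [21]
dequeue() returns 21 -> []
enqueue(28) -> [28]
enqueue(5) -> [28, 5]
enqueue(24) -> [28, 5, 24]
enqueue(30) -> [28, 5, 24, 30]
enqueue(30) -> [28, 5, 24, 30, 30]
dequeue() returns 28 -> [5, 24, 30, 30]
enqueue(24) -> [5, 24, 30, 30, 24]
Final queue (front to back): [5, 24, 30, 30, 24]


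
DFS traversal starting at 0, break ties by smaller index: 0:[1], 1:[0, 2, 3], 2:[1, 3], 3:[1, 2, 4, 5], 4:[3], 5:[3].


DFS stack-based: start with [0]
Visit order: [0, 1, 2, 3, 4, 5]


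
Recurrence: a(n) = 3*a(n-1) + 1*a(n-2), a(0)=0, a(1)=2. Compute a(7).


Build bottom-up:
...a(5)=218, a(6)=720, a(7)=3*720+1*218=2378


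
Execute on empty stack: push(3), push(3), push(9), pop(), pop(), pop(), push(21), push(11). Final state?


push(3) -> [3]
push(3) -> [3, 3]
push(9) -> [3, 3, 9]
pop() returns 9 -> [3, 3]
pop() returns 3 -> [3]
pop() returns 3 -> []
push(21) -> [21]
push(11) -> [21, 11]
Final stack (bottom to top): [21, 11]


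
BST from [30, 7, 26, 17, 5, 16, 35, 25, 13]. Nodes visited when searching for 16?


BST root = 30
Search for 16: compare at each node
Path: [30, 7, 26, 17, 16]


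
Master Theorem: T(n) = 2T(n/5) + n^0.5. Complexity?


a=2, b=5, c=0.5. log_5(2)=0.431 < c=0.5. Case 3: O(n^c) = O(sqrt(n))
Complexity: O(sqrt(n))


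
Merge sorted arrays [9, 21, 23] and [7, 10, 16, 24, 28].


Compare heads, take smaller each step.
Merged: [7, 9, 10, 16, 21, 23, 24, 28]


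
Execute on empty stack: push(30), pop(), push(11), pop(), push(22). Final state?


push(30) -> [30]
pop() returns 30 -> []
push(11) -> [11]
pop() returns 11 -> []
push(22) -> [22]
Final stack (bottom to top): [22]


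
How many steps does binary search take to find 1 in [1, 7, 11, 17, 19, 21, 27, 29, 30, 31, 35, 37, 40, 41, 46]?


Search for 1:
[0,14] mid=7 arr[7]=29
[0,6] mid=3 arr[3]=17
[0,2] mid=1 arr[1]=7
[0,0] mid=0 arr[0]=1
Total: 4 comparisons


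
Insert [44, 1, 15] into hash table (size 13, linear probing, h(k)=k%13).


Insertions: 44->slot 5; 1->slot 1; 15->slot 2
Table: [None, 1, 15, None, None, 44, None, None, None, None, None, None, None]


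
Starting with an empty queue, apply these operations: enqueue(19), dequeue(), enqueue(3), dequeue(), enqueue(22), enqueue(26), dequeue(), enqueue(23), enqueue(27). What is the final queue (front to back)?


enqueue(19) -> [19]
dequeue() returns 19 -> []
enqueue(3) -> [3]
dequeue() returns 3 -> []
enqueue(22) -> [22]
enqueue(26) -> [22, 26]
dequeue() returns 22 -> [26]
enqueue(23) -> [26, 23]
enqueue(27) -> [26, 23, 27]
Final queue (front to back): [26, 23, 27]


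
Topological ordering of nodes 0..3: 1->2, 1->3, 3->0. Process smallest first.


Kahn's algorithm, process smallest node first
Order: [1, 2, 3, 0]


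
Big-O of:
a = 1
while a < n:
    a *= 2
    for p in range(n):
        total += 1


Per nesting level: O(log n) * O(n) = O(n log n)
Complexity: O(n log n)


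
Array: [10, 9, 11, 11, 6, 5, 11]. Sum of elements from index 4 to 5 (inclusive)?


Prefix sums: [0, 10, 19, 30, 41, 47, 52, 63]
Sum[4..5] = prefix[6] - prefix[4] = 52 - 41 = 11


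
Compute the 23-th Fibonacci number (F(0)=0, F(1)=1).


F(n)=F(n-1)+F(n-2)
...F(21)=10946, F(22)=17711, F(23)=28657


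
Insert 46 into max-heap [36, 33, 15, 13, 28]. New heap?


Append 46: [36, 33, 15, 13, 28, 46]
Bubble up: swap idx 5(46) with idx 2(15); swap idx 2(46) with idx 0(36)
Result: [46, 33, 36, 13, 28, 15]


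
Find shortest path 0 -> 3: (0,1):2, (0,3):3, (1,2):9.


Dijkstra from 0:
Distances: {0: 0, 1: 2, 2: 11, 3: 3}
Shortest distance to 3 = 3, path = [0, 3]


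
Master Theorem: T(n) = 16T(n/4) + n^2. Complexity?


a=16, b=4, c=2. log_4(16)=2 = c=2. Case 2: O(n^c log n) = O(n^2 log n)
Complexity: O(n^2 log n)


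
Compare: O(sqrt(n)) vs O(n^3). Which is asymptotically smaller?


sublinear grows slower than cubic
O(sqrt(n)) is asymptotically smaller; O(n^3) grows faster


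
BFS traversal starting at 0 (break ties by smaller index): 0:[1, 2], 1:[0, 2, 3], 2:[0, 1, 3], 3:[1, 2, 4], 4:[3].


BFS queue: start with [0]
Visit order: [0, 1, 2, 3, 4]


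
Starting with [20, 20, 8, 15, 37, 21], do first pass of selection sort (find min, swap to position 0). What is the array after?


After one pass: [8, 20, 20, 15, 37, 21]


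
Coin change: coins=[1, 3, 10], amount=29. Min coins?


dp[0]=0; dp[i]=1+min(dp[i-c] for c in coins)
...dp[24]=4, dp[25]=5, dp[26]=4, dp[27]=5, dp[28]=6, dp[29]=5
Minimum coins for 29 = 5


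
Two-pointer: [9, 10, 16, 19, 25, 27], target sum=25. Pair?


Two pointers: lo=0, hi=5
Found pair: (9, 16) summing to 25


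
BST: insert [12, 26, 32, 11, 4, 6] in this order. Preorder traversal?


Root = 12; build tree by BST insertion.
Preorder traversal: [12, 11, 4, 6, 26, 32]


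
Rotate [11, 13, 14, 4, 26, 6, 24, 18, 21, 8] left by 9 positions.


Left rotate by 9: [8, 11, 13, 14, 4, 26, 6, 24, 18, 21]


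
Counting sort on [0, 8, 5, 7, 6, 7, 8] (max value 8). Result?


Count array: [1, 0, 0, 0, 0, 1, 1, 2, 2]
Reconstruct: [0, 5, 6, 7, 7, 8, 8]


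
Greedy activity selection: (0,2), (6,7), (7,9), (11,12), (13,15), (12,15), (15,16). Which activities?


Greedy: pick earliest-ending, then skip overlaps.
Selected (6 activities): [(0, 2), (6, 7), (7, 9), (11, 12), (13, 15), (15, 16)]


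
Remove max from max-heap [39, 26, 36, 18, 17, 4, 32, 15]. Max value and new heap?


Max = 39
Replace root with last, heapify down
Resulting heap: [36, 26, 32, 18, 17, 4, 15]


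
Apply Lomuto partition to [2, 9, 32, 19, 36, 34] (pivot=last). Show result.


Elements <= 34 go left of pivot.
Result: [2, 9, 32, 19, 34, 36], pivot at index 4


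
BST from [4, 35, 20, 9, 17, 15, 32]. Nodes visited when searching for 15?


BST root = 4
Search for 15: compare at each node
Path: [4, 35, 20, 9, 17, 15]


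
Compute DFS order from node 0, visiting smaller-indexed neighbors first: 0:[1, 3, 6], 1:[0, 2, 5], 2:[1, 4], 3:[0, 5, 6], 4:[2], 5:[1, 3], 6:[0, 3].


DFS stack-based: start with [0]
Visit order: [0, 1, 2, 4, 5, 3, 6]


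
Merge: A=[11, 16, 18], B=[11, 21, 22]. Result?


Compare heads, take smaller each step.
Merged: [11, 11, 16, 18, 21, 22]


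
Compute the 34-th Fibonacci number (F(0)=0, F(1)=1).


F(n)=F(n-1)+F(n-2)
...F(32)=2178309, F(33)=3524578, F(34)=5702887


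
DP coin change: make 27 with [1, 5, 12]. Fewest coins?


dp[0]=0; dp[i]=1+min(dp[i-c] for c in coins)
...dp[22]=3, dp[23]=4, dp[24]=2, dp[25]=3, dp[26]=4, dp[27]=4
Minimum coins for 27 = 4


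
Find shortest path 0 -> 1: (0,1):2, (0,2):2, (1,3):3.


Dijkstra from 0:
Distances: {0: 0, 1: 2, 2: 2, 3: 5}
Shortest distance to 1 = 2, path = [0, 1]


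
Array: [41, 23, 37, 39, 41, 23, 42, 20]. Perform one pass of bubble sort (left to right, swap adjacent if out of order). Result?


After one pass: [23, 37, 39, 41, 23, 41, 20, 42]


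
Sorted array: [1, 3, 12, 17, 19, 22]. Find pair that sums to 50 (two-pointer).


Two pointers: lo=0, hi=5
No pair sums to 50


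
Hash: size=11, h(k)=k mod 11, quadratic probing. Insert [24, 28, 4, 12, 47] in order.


Insertions: 24->slot 2; 28->slot 6; 4->slot 4; 12->slot 1; 47->slot 3
Table: [None, 12, 24, 47, 4, None, 28, None, None, None, None]


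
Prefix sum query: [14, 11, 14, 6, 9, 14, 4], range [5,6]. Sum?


Prefix sums: [0, 14, 25, 39, 45, 54, 68, 72]
Sum[5..6] = prefix[7] - prefix[5] = 72 - 54 = 18


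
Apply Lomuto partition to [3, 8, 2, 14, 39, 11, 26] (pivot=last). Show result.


Elements <= 26 go left of pivot.
Result: [3, 8, 2, 14, 11, 26, 39], pivot at index 5


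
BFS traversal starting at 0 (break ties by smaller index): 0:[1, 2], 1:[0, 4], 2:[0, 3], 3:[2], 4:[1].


BFS queue: start with [0]
Visit order: [0, 1, 2, 4, 3]


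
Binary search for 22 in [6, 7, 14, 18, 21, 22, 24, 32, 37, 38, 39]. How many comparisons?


Search for 22:
[0,10] mid=5 arr[5]=22
Total: 1 comparisons


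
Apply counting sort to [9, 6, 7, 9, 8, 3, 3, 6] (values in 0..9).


Count array: [0, 0, 0, 2, 0, 0, 2, 1, 1, 2]
Reconstruct: [3, 3, 6, 6, 7, 8, 9, 9]


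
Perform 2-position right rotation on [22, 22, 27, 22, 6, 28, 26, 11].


Right rotate by 2: [26, 11, 22, 22, 27, 22, 6, 28]


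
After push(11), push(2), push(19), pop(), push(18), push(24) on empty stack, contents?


push(11) -> [11]
push(2) -> [11, 2]
push(19) -> [11, 2, 19]
pop() returns 19 -> [11, 2]
push(18) -> [11, 2, 18]
push(24) -> [11, 2, 18, 24]
Final stack (bottom to top): [11, 2, 18, 24]


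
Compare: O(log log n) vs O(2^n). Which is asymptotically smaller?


double-logarithmic grows slower than exponential
O(log log n) is asymptotically smaller; O(2^n) grows faster


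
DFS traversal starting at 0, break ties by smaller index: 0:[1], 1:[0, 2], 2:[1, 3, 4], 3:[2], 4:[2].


DFS stack-based: start with [0]
Visit order: [0, 1, 2, 3, 4]


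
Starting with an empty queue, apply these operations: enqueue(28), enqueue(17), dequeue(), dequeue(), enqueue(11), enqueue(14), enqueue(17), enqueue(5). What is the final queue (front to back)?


enqueue(28) -> [28]
enqueue(17) -> [28, 17]
dequeue() returns 28 -> [17]
dequeue() returns 17 -> []
enqueue(11) -> [11]
enqueue(14) -> [11, 14]
enqueue(17) -> [11, 14, 17]
enqueue(5) -> [11, 14, 17, 5]
Final queue (front to back): [11, 14, 17, 5]


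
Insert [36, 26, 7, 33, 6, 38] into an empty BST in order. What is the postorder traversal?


Root = 36; build tree by BST insertion.
Postorder traversal: [6, 7, 33, 26, 38, 36]


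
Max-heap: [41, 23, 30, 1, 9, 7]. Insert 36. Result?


Append 36: [41, 23, 30, 1, 9, 7, 36]
Bubble up: swap idx 6(36) with idx 2(30)
Result: [41, 23, 36, 1, 9, 7, 30]


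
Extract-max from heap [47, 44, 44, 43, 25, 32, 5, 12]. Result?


Max = 47
Replace root with last, heapify down
Resulting heap: [44, 43, 44, 12, 25, 32, 5]


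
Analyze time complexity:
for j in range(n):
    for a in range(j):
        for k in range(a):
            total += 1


Per nesting level: O(n) * O(n) [triangular over j] * O(n) [triangular over a] = O(n^3)
Complexity: O(n^3)


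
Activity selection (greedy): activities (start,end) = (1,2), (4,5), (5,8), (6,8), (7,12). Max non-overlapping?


Greedy: pick earliest-ending, then skip overlaps.
Selected (3 activities): [(1, 2), (4, 5), (5, 8)]


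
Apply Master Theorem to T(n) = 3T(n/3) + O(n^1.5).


a=3, b=3, c=1.5. log_3(3)=1 < c=1.5. Case 3: O(n^c) = O(n^1.500)
Complexity: O(n^1.500)


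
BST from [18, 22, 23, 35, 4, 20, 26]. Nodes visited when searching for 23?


BST root = 18
Search for 23: compare at each node
Path: [18, 22, 23]


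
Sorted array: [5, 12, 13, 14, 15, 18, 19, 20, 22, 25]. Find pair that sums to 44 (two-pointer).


Two pointers: lo=0, hi=9
Found pair: (19, 25) summing to 44


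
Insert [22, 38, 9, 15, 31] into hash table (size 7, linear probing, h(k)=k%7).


Insertions: 22->slot 1; 38->slot 3; 9->slot 2; 15->slot 4; 31->slot 5
Table: [None, 22, 9, 38, 15, 31, None]


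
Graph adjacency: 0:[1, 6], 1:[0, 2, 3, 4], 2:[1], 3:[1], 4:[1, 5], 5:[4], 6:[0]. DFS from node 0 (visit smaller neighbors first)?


DFS stack-based: start with [0]
Visit order: [0, 1, 2, 3, 4, 5, 6]


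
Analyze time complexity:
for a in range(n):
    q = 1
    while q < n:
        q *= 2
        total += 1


Per nesting level: O(n) * O(log n) = O(n log n)
Complexity: O(n log n)


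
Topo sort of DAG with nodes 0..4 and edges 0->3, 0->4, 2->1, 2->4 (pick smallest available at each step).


Kahn's algorithm, process smallest node first
Order: [0, 2, 1, 3, 4]


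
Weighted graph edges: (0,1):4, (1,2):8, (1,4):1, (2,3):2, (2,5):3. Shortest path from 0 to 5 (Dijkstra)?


Dijkstra from 0:
Distances: {0: 0, 1: 4, 2: 12, 3: 14, 4: 5, 5: 15}
Shortest distance to 5 = 15, path = [0, 1, 2, 5]


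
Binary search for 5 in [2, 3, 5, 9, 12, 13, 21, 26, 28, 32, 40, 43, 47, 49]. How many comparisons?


Search for 5:
[0,13] mid=6 arr[6]=21
[0,5] mid=2 arr[2]=5
Total: 2 comparisons


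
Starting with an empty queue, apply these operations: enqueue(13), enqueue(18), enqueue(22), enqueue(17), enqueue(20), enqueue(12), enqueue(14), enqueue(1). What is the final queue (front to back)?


enqueue(13) -> [13]
enqueue(18) -> [13, 18]
enqueue(22) -> [13, 18, 22]
enqueue(17) -> [13, 18, 22, 17]
enqueue(20) -> [13, 18, 22, 17, 20]
enqueue(12) -> [13, 18, 22, 17, 20, 12]
enqueue(14) -> [13, 18, 22, 17, 20, 12, 14]
enqueue(1) -> [13, 18, 22, 17, 20, 12, 14, 1]
Final queue (front to back): [13, 18, 22, 17, 20, 12, 14, 1]
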